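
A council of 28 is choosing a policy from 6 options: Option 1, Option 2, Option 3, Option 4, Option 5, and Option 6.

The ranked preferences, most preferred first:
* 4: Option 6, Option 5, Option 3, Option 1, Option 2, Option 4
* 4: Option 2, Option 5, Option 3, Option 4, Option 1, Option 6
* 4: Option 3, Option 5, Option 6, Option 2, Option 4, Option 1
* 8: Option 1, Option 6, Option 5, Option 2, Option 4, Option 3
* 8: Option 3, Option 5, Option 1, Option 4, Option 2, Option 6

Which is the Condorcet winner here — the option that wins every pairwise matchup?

Option 5 vs Option 1: 20–8
Option 5 vs Option 2: 24–4
Option 5 vs Option 3: 16–12
Option 5 vs Option 4: 28–0
Option 5 vs Option 6: 16–12
Option 5 beats every other option.

Option 5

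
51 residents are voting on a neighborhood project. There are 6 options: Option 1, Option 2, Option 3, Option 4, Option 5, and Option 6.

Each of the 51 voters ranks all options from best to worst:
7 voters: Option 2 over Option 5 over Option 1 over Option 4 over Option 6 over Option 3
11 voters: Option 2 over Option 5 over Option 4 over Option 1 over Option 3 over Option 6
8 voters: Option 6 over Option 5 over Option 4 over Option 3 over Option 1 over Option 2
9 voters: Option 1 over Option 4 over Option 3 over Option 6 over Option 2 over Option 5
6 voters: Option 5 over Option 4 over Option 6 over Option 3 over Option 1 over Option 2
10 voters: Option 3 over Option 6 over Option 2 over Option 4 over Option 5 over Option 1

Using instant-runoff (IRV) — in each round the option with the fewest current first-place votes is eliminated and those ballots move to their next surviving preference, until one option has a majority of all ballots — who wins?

Round 1: Option 1 9, Option 2 18, Option 3 10, Option 4 0, Option 5 6, Option 6 8. Option 4 eliminated.
Round 2: Option 1 9, Option 2 18, Option 3 10, Option 5 6, Option 6 8. Option 5 eliminated.
Round 3: Option 1 9, Option 2 18, Option 3 10, Option 6 14. Option 1 eliminated.
Round 4: Option 2 18, Option 3 19, Option 6 14. Option 6 eliminated.
Round 5: Option 2 18, Option 3 33. Option 3 has a majority (≥26).

Option 3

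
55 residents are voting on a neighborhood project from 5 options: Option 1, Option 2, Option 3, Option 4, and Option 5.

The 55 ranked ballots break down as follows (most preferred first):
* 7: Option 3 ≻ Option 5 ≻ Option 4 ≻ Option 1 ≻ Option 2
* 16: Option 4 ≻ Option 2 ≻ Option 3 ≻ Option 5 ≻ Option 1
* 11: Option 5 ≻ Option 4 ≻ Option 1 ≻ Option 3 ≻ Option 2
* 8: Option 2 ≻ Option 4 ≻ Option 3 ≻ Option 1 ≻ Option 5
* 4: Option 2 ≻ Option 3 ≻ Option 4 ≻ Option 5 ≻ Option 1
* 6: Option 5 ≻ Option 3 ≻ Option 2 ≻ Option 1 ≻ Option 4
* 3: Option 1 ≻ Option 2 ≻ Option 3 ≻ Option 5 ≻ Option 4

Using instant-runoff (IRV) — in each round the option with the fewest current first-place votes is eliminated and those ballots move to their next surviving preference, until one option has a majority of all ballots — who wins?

Option 4

Round 1: Option 1 3, Option 2 12, Option 3 7, Option 4 16, Option 5 17. Option 1 eliminated.
Round 2: Option 2 15, Option 3 7, Option 4 16, Option 5 17. Option 3 eliminated.
Round 3: Option 2 15, Option 4 16, Option 5 24. Option 2 eliminated.
Round 4: Option 4 28, Option 5 27. Option 4 has a majority (≥28).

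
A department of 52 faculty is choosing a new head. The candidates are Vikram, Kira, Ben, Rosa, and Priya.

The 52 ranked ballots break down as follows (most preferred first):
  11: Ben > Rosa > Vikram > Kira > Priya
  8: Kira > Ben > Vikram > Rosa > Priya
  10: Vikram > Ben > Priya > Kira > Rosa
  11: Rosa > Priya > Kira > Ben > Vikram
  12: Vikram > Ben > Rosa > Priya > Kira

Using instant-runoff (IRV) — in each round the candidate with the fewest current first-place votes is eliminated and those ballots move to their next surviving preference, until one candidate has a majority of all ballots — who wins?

Round 1: Vikram 22, Kira 8, Ben 11, Rosa 11, Priya 0. Priya eliminated.
Round 2: Vikram 22, Kira 8, Ben 11, Rosa 11. Kira eliminated.
Round 3: Vikram 22, Ben 19, Rosa 11. Rosa eliminated.
Round 4: Vikram 22, Ben 30. Ben has a majority (≥27).

Ben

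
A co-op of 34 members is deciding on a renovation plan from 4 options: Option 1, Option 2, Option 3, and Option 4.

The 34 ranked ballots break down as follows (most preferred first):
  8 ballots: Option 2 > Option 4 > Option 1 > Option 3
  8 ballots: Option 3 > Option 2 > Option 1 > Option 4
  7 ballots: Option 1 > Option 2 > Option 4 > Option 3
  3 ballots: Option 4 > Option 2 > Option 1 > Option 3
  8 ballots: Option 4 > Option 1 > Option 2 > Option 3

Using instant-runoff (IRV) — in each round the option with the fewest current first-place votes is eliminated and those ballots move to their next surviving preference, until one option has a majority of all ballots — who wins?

Option 2

Round 1: Option 1 7, Option 2 8, Option 3 8, Option 4 11. Option 1 eliminated.
Round 2: Option 2 15, Option 3 8, Option 4 11. Option 3 eliminated.
Round 3: Option 2 23, Option 4 11. Option 2 has a majority (≥18).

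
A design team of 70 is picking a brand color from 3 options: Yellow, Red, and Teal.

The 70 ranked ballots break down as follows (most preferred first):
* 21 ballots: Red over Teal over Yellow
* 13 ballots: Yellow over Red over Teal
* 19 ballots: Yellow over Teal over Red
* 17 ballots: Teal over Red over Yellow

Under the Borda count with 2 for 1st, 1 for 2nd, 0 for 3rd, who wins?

Teal

Yellow: 21×0 + 13×2 + 19×2 + 17×0 = 64
Red: 21×2 + 13×1 + 19×0 + 17×1 = 72
Teal: 21×1 + 13×0 + 19×1 + 17×2 = 74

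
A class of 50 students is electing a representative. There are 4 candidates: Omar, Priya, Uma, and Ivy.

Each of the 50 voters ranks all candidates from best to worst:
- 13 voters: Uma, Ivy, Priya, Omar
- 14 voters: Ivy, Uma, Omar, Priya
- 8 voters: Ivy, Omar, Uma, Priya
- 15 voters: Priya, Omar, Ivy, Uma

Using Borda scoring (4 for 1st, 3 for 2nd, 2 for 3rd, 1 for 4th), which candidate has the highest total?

Ivy

Omar: 13×1 + 14×2 + 8×3 + 15×3 = 110
Priya: 13×2 + 14×1 + 8×1 + 15×4 = 108
Uma: 13×4 + 14×3 + 8×2 + 15×1 = 125
Ivy: 13×3 + 14×4 + 8×4 + 15×2 = 157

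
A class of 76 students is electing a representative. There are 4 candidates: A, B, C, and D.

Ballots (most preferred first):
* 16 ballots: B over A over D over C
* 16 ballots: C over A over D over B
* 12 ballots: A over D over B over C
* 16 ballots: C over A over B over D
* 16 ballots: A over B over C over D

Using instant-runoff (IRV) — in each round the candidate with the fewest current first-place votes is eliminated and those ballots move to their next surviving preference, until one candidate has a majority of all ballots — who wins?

A

Round 1: A 28, B 16, C 32, D 0. D eliminated.
Round 2: A 28, B 16, C 32. B eliminated.
Round 3: A 44, C 32. A has a majority (≥39).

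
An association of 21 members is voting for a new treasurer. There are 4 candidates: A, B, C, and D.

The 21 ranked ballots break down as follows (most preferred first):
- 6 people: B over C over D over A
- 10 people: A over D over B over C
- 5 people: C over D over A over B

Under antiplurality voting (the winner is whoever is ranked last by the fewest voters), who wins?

Last-place votes: A 6, B 5, C 10, D 0.

D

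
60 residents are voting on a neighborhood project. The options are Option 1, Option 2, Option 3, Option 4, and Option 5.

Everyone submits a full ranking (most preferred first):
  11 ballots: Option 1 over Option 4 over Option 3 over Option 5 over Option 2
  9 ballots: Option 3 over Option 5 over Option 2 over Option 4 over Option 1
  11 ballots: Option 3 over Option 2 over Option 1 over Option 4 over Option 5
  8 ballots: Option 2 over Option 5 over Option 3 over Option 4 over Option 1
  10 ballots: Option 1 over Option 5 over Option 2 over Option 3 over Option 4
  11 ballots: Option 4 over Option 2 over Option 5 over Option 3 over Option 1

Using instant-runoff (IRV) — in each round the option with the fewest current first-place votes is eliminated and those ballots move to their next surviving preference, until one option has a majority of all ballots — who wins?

Round 1: Option 1 21, Option 2 8, Option 3 20, Option 4 11, Option 5 0. Option 5 eliminated.
Round 2: Option 1 21, Option 2 8, Option 3 20, Option 4 11. Option 2 eliminated.
Round 3: Option 1 21, Option 3 28, Option 4 11. Option 4 eliminated.
Round 4: Option 1 21, Option 3 39. Option 3 has a majority (≥31).

Option 3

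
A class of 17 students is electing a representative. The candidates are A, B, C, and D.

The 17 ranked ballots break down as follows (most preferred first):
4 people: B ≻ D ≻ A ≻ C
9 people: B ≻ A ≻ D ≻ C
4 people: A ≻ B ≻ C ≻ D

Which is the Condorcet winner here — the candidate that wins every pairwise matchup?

B vs A: 13–4
B vs C: 17–0
B vs D: 17–0
B beats every other candidate.

B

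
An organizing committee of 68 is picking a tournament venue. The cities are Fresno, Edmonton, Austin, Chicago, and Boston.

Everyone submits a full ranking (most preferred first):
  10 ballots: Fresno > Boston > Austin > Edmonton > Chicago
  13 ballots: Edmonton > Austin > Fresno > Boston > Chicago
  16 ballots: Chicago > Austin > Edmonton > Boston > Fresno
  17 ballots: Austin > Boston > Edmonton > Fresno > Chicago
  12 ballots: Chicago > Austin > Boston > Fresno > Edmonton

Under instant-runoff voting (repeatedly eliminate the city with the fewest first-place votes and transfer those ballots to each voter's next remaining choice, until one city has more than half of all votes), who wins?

Austin

Round 1: Fresno 10, Edmonton 13, Austin 17, Chicago 28, Boston 0. Boston eliminated.
Round 2: Fresno 10, Edmonton 13, Austin 17, Chicago 28. Fresno eliminated.
Round 3: Edmonton 13, Austin 27, Chicago 28. Edmonton eliminated.
Round 4: Austin 40, Chicago 28. Austin has a majority (≥35).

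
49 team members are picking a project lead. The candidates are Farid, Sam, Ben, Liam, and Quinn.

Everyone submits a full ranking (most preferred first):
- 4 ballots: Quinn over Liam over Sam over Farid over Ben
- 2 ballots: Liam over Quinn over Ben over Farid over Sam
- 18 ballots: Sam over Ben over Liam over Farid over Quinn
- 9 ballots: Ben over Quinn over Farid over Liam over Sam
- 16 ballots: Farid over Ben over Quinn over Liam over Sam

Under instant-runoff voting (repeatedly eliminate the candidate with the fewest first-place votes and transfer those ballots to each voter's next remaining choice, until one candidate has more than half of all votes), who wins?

Round 1: Farid 16, Sam 18, Ben 9, Liam 2, Quinn 4. Liam eliminated.
Round 2: Farid 16, Sam 18, Ben 9, Quinn 6. Quinn eliminated.
Round 3: Farid 16, Sam 22, Ben 11. Ben eliminated.
Round 4: Farid 27, Sam 22. Farid has a majority (≥25).

Farid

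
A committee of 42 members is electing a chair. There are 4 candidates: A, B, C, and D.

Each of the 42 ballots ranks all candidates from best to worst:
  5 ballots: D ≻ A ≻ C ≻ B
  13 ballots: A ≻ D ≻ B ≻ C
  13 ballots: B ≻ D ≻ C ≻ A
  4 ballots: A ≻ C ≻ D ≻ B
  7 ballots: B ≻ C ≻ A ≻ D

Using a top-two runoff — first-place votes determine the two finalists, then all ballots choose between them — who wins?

A

Round 1 first-place votes: A 17, B 20, C 0, D 5. B and A advance.
Runoff: B is ranked above A on 20 ballots, A above B on 22.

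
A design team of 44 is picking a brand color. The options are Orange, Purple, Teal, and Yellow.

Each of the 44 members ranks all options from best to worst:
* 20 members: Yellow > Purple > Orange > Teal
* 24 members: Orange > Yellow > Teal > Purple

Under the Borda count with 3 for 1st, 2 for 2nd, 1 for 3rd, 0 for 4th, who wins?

Yellow

Orange: 20×1 + 24×3 = 92
Purple: 20×2 + 24×0 = 40
Teal: 20×0 + 24×1 = 24
Yellow: 20×3 + 24×2 = 108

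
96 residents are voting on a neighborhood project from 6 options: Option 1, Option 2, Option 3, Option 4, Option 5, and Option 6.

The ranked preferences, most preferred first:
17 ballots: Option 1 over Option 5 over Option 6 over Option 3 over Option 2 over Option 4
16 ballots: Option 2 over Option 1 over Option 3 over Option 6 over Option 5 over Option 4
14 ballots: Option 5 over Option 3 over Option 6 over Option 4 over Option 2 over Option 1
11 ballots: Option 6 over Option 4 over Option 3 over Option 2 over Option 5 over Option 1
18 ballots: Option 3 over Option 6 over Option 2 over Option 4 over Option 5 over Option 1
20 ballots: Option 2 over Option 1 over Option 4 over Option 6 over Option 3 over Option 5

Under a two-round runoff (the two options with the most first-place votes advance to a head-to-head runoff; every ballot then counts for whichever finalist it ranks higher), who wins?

Round 1 first-place votes: Option 1 17, Option 2 36, Option 3 18, Option 4 0, Option 5 14, Option 6 11. Option 2 and Option 3 advance.
Runoff: Option 2 is ranked above Option 3 on 36 ballots, Option 3 above Option 2 on 60.

Option 3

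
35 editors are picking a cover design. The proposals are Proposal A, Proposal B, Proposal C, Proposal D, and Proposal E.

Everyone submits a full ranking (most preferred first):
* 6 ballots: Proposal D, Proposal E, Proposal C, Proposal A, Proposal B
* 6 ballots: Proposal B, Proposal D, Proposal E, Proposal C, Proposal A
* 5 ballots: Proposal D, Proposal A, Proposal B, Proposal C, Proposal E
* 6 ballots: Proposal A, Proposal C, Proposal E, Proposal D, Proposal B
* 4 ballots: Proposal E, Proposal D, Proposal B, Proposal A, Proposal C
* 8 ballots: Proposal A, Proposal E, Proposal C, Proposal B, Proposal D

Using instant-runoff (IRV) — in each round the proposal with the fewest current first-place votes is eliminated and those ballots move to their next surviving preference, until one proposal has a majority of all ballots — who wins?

Proposal D

Round 1: Proposal A 14, Proposal B 6, Proposal C 0, Proposal D 11, Proposal E 4. Proposal C eliminated.
Round 2: Proposal A 14, Proposal B 6, Proposal D 11, Proposal E 4. Proposal E eliminated.
Round 3: Proposal A 14, Proposal B 6, Proposal D 15. Proposal B eliminated.
Round 4: Proposal A 14, Proposal D 21. Proposal D has a majority (≥18).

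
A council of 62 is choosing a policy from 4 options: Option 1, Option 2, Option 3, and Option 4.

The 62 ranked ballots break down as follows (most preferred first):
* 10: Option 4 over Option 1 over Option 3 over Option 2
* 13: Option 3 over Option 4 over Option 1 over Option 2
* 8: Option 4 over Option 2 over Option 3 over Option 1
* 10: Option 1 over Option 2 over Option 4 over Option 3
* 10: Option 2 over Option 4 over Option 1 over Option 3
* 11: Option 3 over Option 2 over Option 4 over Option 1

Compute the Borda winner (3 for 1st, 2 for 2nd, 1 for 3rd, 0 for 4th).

Option 1: 10×2 + 13×1 + 8×0 + 10×3 + 10×1 + 11×0 = 73
Option 2: 10×0 + 13×0 + 8×2 + 10×2 + 10×3 + 11×2 = 88
Option 3: 10×1 + 13×3 + 8×1 + 10×0 + 10×0 + 11×3 = 90
Option 4: 10×3 + 13×2 + 8×3 + 10×1 + 10×2 + 11×1 = 121

Option 4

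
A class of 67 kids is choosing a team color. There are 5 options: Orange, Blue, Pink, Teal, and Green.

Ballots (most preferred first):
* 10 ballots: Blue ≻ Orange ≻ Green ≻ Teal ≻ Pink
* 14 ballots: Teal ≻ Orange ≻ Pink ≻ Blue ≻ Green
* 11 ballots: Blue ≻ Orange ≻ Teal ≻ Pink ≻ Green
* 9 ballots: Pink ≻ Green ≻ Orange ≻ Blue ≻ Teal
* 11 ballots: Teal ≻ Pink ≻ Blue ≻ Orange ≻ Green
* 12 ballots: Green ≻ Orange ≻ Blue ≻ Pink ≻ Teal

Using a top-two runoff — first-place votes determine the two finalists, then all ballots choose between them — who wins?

Round 1 first-place votes: Orange 0, Blue 21, Pink 9, Teal 25, Green 12. Teal and Blue advance.
Runoff: Teal is ranked above Blue on 25 ballots, Blue above Teal on 42.

Blue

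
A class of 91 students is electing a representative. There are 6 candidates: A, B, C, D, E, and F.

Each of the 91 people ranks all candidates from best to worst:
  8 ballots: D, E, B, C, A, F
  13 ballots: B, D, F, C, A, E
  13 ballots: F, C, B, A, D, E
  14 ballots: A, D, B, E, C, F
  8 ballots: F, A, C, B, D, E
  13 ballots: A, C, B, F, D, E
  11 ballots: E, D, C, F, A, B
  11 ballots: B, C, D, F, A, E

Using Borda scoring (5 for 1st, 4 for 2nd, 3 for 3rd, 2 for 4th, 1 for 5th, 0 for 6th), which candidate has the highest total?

A: 8×1 + 13×1 + 13×2 + 14×5 + 8×4 + 13×5 + 11×1 + 11×1 = 236
B: 8×3 + 13×5 + 13×3 + 14×3 + 8×2 + 13×3 + 11×0 + 11×5 = 280
C: 8×2 + 13×2 + 13×4 + 14×1 + 8×3 + 13×4 + 11×3 + 11×4 = 261
D: 8×5 + 13×4 + 13×1 + 14×4 + 8×1 + 13×1 + 11×4 + 11×3 = 259
E: 8×4 + 13×0 + 13×0 + 14×2 + 8×0 + 13×0 + 11×5 + 11×0 = 115
F: 8×0 + 13×3 + 13×5 + 14×0 + 8×5 + 13×2 + 11×2 + 11×2 = 214

B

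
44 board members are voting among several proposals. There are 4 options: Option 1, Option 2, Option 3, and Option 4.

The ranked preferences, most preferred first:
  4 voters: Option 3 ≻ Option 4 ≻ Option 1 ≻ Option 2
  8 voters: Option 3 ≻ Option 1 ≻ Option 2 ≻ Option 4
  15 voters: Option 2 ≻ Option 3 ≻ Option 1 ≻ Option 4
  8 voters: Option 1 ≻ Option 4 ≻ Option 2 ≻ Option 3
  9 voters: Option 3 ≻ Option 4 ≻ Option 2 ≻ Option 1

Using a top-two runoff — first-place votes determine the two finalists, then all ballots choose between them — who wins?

Round 1 first-place votes: Option 1 8, Option 2 15, Option 3 21, Option 4 0. Option 3 and Option 2 advance.
Runoff: Option 3 is ranked above Option 2 on 21 ballots, Option 2 above Option 3 on 23.

Option 2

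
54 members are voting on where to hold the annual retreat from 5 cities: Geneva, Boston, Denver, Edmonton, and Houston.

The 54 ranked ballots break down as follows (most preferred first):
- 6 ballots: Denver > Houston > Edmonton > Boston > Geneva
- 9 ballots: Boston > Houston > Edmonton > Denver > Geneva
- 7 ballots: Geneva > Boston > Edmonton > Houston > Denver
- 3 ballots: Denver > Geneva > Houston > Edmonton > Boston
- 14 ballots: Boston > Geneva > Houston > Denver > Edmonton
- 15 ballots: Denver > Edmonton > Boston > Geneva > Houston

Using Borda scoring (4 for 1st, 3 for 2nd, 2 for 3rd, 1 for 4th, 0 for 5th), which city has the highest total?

Geneva: 6×0 + 9×0 + 7×4 + 3×3 + 14×3 + 15×1 = 94
Boston: 6×1 + 9×4 + 7×3 + 3×0 + 14×4 + 15×2 = 149
Denver: 6×4 + 9×1 + 7×0 + 3×4 + 14×1 + 15×4 = 119
Edmonton: 6×2 + 9×2 + 7×2 + 3×1 + 14×0 + 15×3 = 92
Houston: 6×3 + 9×3 + 7×1 + 3×2 + 14×2 + 15×0 = 86

Boston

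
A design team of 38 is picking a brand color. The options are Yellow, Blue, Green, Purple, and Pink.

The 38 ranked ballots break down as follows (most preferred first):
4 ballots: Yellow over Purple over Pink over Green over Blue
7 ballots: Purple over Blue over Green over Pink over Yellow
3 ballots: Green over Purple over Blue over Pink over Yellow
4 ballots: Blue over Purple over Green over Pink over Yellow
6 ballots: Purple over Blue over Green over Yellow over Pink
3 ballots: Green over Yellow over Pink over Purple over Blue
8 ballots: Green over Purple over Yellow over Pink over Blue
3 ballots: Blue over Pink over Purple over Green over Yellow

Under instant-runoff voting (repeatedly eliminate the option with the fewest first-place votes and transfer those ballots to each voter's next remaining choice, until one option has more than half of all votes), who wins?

Round 1: Yellow 4, Blue 7, Green 14, Purple 13, Pink 0. Pink eliminated.
Round 2: Yellow 4, Blue 7, Green 14, Purple 13. Yellow eliminated.
Round 3: Blue 7, Green 14, Purple 17. Blue eliminated.
Round 4: Green 14, Purple 24. Purple has a majority (≥20).

Purple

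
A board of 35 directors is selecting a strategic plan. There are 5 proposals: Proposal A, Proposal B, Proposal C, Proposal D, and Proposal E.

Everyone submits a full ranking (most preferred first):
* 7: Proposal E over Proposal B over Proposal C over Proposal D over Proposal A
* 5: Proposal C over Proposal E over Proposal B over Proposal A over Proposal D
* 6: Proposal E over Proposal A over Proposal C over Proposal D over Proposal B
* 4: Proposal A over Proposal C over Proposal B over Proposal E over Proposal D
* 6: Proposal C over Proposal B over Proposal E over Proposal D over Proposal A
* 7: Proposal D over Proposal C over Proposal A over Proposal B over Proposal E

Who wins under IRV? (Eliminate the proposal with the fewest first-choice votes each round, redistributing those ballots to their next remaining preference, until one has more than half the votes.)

Proposal C

Round 1: Proposal A 4, Proposal B 0, Proposal C 11, Proposal D 7, Proposal E 13. Proposal B eliminated.
Round 2: Proposal A 4, Proposal C 11, Proposal D 7, Proposal E 13. Proposal A eliminated.
Round 3: Proposal C 15, Proposal D 7, Proposal E 13. Proposal D eliminated.
Round 4: Proposal C 22, Proposal E 13. Proposal C has a majority (≥18).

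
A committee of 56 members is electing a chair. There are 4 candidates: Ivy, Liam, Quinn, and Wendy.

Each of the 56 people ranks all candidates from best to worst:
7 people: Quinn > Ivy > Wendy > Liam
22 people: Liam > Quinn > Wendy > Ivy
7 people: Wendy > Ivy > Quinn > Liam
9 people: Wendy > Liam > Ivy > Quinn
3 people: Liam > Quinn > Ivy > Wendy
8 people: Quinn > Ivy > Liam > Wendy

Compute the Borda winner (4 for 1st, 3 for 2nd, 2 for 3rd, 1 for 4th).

Quinn

Ivy: 7×3 + 22×1 + 7×3 + 9×2 + 3×2 + 8×3 = 112
Liam: 7×1 + 22×4 + 7×1 + 9×3 + 3×4 + 8×2 = 157
Quinn: 7×4 + 22×3 + 7×2 + 9×1 + 3×3 + 8×4 = 158
Wendy: 7×2 + 22×2 + 7×4 + 9×4 + 3×1 + 8×1 = 133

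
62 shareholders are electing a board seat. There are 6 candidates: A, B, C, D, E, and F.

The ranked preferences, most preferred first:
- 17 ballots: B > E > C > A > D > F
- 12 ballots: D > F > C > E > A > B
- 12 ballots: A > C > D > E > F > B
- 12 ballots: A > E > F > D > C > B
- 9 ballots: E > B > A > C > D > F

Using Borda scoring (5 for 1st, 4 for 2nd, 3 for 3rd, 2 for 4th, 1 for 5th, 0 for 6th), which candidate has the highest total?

A: 17×2 + 12×1 + 12×5 + 12×5 + 9×3 = 193
B: 17×5 + 12×0 + 12×0 + 12×0 + 9×4 = 121
C: 17×3 + 12×3 + 12×4 + 12×1 + 9×2 = 165
D: 17×1 + 12×5 + 12×3 + 12×2 + 9×1 = 146
E: 17×4 + 12×2 + 12×2 + 12×4 + 9×5 = 209
F: 17×0 + 12×4 + 12×1 + 12×3 + 9×0 = 96

E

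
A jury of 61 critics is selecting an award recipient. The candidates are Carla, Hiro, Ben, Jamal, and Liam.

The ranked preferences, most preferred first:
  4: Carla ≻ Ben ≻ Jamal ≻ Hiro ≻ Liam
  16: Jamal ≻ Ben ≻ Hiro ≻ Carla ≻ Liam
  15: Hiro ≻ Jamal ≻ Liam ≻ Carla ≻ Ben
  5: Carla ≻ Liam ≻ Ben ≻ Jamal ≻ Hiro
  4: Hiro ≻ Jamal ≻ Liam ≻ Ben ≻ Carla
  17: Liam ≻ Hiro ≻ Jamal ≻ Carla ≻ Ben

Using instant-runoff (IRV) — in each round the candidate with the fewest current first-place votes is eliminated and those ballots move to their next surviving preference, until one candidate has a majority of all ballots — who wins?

Jamal

Round 1: Carla 9, Hiro 19, Ben 0, Jamal 16, Liam 17. Ben eliminated.
Round 2: Carla 9, Hiro 19, Jamal 16, Liam 17. Carla eliminated.
Round 3: Hiro 19, Jamal 20, Liam 22. Hiro eliminated.
Round 4: Jamal 39, Liam 22. Jamal has a majority (≥31).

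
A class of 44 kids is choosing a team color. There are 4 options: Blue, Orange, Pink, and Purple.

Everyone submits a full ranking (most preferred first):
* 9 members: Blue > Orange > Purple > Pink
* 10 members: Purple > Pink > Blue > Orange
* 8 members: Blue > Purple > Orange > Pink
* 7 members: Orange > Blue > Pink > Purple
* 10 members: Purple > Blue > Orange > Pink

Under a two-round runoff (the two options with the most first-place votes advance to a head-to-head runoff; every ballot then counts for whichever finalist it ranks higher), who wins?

Blue

Round 1 first-place votes: Blue 17, Orange 7, Pink 0, Purple 20. Purple and Blue advance.
Runoff: Purple is ranked above Blue on 20 ballots, Blue above Purple on 24.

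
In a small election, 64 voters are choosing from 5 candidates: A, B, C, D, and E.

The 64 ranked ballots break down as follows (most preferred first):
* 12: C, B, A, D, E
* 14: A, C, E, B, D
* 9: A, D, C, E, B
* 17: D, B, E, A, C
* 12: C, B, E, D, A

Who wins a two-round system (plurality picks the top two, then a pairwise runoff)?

A

Round 1 first-place votes: A 23, B 0, C 24, D 17, E 0. C and A advance.
Runoff: C is ranked above A on 24 ballots, A above C on 40.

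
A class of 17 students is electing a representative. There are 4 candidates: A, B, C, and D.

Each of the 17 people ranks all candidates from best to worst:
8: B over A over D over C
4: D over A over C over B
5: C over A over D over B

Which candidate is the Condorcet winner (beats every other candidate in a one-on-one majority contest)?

A vs B: 9–8
A vs C: 12–5
A vs D: 13–4
A beats every other candidate.

A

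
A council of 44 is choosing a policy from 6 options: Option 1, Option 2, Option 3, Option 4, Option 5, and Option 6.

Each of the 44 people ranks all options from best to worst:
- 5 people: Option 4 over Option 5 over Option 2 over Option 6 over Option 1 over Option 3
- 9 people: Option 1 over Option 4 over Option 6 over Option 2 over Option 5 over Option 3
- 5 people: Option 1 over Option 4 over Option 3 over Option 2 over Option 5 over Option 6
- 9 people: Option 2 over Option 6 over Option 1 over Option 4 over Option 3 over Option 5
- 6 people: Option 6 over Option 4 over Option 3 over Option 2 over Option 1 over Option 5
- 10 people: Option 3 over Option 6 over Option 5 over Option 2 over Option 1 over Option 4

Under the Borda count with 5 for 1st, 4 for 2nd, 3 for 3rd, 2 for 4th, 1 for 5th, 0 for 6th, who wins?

Option 1: 5×1 + 9×5 + 5×5 + 9×3 + 6×1 + 10×1 = 118
Option 2: 5×3 + 9×2 + 5×2 + 9×5 + 6×2 + 10×2 = 120
Option 3: 5×0 + 9×0 + 5×3 + 9×1 + 6×3 + 10×5 = 92
Option 4: 5×5 + 9×4 + 5×4 + 9×2 + 6×4 + 10×0 = 123
Option 5: 5×4 + 9×1 + 5×1 + 9×0 + 6×0 + 10×3 = 64
Option 6: 5×2 + 9×3 + 5×0 + 9×4 + 6×5 + 10×4 = 143

Option 6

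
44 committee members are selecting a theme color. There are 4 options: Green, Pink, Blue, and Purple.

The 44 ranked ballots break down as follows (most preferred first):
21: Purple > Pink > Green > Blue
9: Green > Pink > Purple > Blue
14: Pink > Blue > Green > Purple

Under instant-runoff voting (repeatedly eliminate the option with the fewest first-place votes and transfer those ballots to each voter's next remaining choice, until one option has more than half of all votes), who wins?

Pink

Round 1: Green 9, Pink 14, Blue 0, Purple 21. Blue eliminated.
Round 2: Green 9, Pink 14, Purple 21. Green eliminated.
Round 3: Pink 23, Purple 21. Pink has a majority (≥23).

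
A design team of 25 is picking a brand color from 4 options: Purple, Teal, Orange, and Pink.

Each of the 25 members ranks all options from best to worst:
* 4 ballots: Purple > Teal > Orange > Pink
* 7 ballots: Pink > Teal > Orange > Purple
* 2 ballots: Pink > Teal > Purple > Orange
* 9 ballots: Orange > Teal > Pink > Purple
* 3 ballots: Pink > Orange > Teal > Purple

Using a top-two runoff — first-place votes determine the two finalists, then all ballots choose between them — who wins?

Orange

Round 1 first-place votes: Purple 4, Teal 0, Orange 9, Pink 12. Pink and Orange advance.
Runoff: Pink is ranked above Orange on 12 ballots, Orange above Pink on 13.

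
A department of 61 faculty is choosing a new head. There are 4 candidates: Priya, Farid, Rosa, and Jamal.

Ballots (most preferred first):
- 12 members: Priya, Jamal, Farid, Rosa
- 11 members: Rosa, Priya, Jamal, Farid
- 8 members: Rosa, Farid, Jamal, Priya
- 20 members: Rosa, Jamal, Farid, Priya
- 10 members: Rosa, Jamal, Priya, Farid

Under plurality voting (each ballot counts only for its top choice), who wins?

Rosa

First-place votes: Priya 12, Farid 0, Rosa 49, Jamal 0.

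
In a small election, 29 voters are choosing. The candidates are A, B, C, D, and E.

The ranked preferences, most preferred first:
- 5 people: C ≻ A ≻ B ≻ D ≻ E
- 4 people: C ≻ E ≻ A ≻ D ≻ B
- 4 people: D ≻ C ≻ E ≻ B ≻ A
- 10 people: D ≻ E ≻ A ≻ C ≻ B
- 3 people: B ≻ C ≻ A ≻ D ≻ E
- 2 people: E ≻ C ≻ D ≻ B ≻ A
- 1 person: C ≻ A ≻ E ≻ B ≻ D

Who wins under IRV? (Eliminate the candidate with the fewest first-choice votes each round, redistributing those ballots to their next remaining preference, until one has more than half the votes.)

C

Round 1: A 0, B 3, C 10, D 14, E 2. A eliminated.
Round 2: B 3, C 10, D 14, E 2. E eliminated.
Round 3: B 3, C 12, D 14. B eliminated.
Round 4: C 15, D 14. C has a majority (≥15).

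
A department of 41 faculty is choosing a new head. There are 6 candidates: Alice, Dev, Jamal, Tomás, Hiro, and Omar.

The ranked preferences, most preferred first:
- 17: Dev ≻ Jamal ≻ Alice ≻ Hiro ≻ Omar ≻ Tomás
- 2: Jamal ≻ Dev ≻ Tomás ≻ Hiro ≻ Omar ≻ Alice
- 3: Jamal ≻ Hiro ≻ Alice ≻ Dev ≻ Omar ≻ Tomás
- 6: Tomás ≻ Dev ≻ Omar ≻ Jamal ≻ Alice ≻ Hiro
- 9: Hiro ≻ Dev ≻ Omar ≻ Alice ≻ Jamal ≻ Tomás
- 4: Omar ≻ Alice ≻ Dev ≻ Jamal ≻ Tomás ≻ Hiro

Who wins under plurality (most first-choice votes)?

Dev

First-place votes: Alice 0, Dev 17, Jamal 5, Tomás 6, Hiro 9, Omar 4.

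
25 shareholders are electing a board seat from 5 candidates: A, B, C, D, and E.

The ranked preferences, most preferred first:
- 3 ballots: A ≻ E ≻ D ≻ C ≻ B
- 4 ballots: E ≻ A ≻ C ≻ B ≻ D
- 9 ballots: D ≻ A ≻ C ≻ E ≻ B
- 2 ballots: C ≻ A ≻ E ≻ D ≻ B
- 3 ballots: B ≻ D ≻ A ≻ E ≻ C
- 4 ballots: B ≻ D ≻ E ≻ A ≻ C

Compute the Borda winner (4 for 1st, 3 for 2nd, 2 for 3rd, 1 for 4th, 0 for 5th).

A

A: 3×4 + 4×3 + 9×3 + 2×3 + 3×2 + 4×1 = 67
B: 3×0 + 4×1 + 9×0 + 2×0 + 3×4 + 4×4 = 32
C: 3×1 + 4×2 + 9×2 + 2×4 + 3×0 + 4×0 = 37
D: 3×2 + 4×0 + 9×4 + 2×1 + 3×3 + 4×3 = 65
E: 3×3 + 4×4 + 9×1 + 2×2 + 3×1 + 4×2 = 49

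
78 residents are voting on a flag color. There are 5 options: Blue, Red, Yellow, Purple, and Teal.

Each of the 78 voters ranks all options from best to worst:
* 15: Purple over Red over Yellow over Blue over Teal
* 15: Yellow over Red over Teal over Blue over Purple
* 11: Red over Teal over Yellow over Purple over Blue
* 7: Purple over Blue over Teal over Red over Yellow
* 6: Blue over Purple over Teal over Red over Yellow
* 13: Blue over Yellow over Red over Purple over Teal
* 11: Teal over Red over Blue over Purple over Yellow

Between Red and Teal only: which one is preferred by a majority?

Red is ranked above Teal on 54 ballots; Teal above Red on 24.

Red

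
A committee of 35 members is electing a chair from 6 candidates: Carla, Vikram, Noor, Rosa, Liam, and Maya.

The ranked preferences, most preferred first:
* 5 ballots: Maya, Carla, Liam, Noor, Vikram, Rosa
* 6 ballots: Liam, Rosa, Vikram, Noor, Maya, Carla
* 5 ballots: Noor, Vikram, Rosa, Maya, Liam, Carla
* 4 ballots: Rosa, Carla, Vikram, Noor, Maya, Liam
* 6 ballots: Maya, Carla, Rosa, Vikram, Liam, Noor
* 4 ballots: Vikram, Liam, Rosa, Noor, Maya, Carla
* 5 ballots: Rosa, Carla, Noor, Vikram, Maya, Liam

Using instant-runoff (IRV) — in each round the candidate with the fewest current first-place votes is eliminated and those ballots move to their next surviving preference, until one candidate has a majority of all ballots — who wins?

Round 1: Carla 0, Vikram 4, Noor 5, Rosa 9, Liam 6, Maya 11. Carla eliminated.
Round 2: Vikram 4, Noor 5, Rosa 9, Liam 6, Maya 11. Vikram eliminated.
Round 3: Noor 5, Rosa 9, Liam 10, Maya 11. Noor eliminated.
Round 4: Rosa 14, Liam 10, Maya 11. Liam eliminated.
Round 5: Rosa 24, Maya 11. Rosa has a majority (≥18).

Rosa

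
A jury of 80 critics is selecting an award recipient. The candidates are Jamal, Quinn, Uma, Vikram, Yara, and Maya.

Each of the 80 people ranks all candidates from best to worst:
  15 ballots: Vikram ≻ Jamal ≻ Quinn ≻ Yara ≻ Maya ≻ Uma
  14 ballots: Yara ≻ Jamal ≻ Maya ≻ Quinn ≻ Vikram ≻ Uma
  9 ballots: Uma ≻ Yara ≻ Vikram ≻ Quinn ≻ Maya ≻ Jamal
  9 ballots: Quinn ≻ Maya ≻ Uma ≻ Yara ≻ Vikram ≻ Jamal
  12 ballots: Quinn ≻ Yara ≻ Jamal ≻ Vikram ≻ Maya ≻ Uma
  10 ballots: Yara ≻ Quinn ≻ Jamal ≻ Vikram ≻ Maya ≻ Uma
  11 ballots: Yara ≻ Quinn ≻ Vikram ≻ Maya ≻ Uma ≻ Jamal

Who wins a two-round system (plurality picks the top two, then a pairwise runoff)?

Round 1 first-place votes: Jamal 0, Quinn 21, Uma 9, Vikram 15, Yara 35, Maya 0. Yara and Quinn advance.
Runoff: Yara is ranked above Quinn on 44 ballots, Quinn above Yara on 36.

Yara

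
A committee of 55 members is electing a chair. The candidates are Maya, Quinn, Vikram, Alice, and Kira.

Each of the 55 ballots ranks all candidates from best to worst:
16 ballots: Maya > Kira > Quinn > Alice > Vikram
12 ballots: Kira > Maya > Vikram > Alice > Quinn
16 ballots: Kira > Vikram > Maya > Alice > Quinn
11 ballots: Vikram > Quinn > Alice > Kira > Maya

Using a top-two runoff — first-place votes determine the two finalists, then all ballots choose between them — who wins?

Round 1 first-place votes: Maya 16, Quinn 0, Vikram 11, Alice 0, Kira 28. Kira and Maya advance.
Runoff: Kira is ranked above Maya on 39 ballots, Maya above Kira on 16.

Kira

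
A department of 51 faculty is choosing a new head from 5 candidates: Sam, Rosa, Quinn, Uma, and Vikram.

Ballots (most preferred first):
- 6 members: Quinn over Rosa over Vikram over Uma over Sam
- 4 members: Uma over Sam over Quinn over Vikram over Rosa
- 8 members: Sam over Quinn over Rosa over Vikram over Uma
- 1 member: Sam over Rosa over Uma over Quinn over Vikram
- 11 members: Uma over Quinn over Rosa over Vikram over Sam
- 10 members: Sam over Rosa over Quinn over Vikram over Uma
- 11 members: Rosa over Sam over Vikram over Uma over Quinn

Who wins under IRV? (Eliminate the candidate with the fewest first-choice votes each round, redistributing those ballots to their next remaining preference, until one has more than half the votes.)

Rosa

Round 1: Sam 19, Rosa 11, Quinn 6, Uma 15, Vikram 0. Vikram eliminated.
Round 2: Sam 19, Rosa 11, Quinn 6, Uma 15. Quinn eliminated.
Round 3: Sam 19, Rosa 17, Uma 15. Uma eliminated.
Round 4: Sam 23, Rosa 28. Rosa has a majority (≥26).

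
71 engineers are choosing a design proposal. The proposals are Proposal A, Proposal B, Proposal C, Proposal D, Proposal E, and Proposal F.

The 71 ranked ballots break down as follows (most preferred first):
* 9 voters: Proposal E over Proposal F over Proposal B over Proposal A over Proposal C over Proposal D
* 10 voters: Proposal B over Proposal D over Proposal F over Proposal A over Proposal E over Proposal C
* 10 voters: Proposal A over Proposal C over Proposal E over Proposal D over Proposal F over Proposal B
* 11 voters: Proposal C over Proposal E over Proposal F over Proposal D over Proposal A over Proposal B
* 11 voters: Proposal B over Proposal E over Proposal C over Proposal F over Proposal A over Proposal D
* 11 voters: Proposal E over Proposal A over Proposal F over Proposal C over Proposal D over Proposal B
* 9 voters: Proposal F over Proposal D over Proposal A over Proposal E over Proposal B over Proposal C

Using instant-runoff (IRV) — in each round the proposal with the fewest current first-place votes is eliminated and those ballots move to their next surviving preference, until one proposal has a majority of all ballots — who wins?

Proposal E

Round 1: Proposal A 10, Proposal B 21, Proposal C 11, Proposal D 0, Proposal E 20, Proposal F 9. Proposal D eliminated.
Round 2: Proposal A 10, Proposal B 21, Proposal C 11, Proposal E 20, Proposal F 9. Proposal F eliminated.
Round 3: Proposal A 19, Proposal B 21, Proposal C 11, Proposal E 20. Proposal C eliminated.
Round 4: Proposal A 19, Proposal B 21, Proposal E 31. Proposal A eliminated.
Round 5: Proposal B 21, Proposal E 50. Proposal E has a majority (≥36).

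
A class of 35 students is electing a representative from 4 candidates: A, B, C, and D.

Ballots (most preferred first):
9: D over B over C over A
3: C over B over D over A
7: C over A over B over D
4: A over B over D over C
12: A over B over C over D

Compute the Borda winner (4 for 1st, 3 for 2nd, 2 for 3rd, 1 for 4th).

B

A: 9×1 + 3×1 + 7×3 + 4×4 + 12×4 = 97
B: 9×3 + 3×3 + 7×2 + 4×3 + 12×3 = 98
C: 9×2 + 3×4 + 7×4 + 4×1 + 12×2 = 86
D: 9×4 + 3×2 + 7×1 + 4×2 + 12×1 = 69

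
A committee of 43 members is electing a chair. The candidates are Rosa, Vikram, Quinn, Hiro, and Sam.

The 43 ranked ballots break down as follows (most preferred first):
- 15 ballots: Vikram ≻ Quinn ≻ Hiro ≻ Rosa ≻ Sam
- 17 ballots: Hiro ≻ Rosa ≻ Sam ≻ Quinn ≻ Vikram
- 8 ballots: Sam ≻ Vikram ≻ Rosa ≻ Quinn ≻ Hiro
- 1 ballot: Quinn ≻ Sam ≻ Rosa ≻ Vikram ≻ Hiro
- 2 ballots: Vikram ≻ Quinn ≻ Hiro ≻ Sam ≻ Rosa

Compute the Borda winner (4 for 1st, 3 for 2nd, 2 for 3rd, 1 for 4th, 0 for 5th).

Hiro

Rosa: 15×1 + 17×3 + 8×2 + 1×2 + 2×0 = 84
Vikram: 15×4 + 17×0 + 8×3 + 1×1 + 2×4 = 93
Quinn: 15×3 + 17×1 + 8×1 + 1×4 + 2×3 = 80
Hiro: 15×2 + 17×4 + 8×0 + 1×0 + 2×2 = 102
Sam: 15×0 + 17×2 + 8×4 + 1×3 + 2×1 = 71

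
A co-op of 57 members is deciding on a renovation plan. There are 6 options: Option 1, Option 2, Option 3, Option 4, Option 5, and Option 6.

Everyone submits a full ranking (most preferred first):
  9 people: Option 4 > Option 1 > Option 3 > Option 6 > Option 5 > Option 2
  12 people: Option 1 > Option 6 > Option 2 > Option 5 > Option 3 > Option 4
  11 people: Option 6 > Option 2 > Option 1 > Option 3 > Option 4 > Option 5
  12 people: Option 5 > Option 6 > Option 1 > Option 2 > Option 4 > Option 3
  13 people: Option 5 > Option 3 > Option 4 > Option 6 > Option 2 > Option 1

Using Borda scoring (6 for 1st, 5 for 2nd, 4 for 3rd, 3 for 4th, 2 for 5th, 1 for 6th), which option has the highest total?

Option 6

Option 1: 9×5 + 12×6 + 11×4 + 12×4 + 13×1 = 222
Option 2: 9×1 + 12×4 + 11×5 + 12×3 + 13×2 = 174
Option 3: 9×4 + 12×2 + 11×3 + 12×1 + 13×5 = 170
Option 4: 9×6 + 12×1 + 11×2 + 12×2 + 13×4 = 164
Option 5: 9×2 + 12×3 + 11×1 + 12×6 + 13×6 = 215
Option 6: 9×3 + 12×5 + 11×6 + 12×5 + 13×3 = 252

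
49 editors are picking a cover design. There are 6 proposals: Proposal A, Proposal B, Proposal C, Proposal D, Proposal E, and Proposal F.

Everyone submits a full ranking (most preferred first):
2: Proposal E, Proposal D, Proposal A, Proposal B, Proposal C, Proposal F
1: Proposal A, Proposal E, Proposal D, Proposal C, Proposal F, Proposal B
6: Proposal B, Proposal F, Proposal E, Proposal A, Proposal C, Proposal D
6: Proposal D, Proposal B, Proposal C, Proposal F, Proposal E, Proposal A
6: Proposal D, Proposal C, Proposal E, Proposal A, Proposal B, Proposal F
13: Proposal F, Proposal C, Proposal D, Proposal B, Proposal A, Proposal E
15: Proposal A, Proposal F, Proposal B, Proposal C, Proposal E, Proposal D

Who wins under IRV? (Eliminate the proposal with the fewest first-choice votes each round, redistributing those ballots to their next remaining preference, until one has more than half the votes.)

Proposal F

Round 1: Proposal A 16, Proposal B 6, Proposal C 0, Proposal D 12, Proposal E 2, Proposal F 13. Proposal C eliminated.
Round 2: Proposal A 16, Proposal B 6, Proposal D 12, Proposal E 2, Proposal F 13. Proposal E eliminated.
Round 3: Proposal A 16, Proposal B 6, Proposal D 14, Proposal F 13. Proposal B eliminated.
Round 4: Proposal A 16, Proposal D 14, Proposal F 19. Proposal D eliminated.
Round 5: Proposal A 24, Proposal F 25. Proposal F has a majority (≥25).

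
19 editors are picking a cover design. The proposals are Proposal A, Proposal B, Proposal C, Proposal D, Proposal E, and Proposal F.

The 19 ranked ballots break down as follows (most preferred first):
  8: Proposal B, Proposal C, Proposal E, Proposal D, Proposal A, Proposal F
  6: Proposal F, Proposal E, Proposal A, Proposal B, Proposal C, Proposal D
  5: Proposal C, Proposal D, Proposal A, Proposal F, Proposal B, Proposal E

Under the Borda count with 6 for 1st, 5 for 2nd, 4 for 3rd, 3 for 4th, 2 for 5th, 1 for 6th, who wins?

Proposal C

Proposal A: 8×2 + 6×4 + 5×4 = 60
Proposal B: 8×6 + 6×3 + 5×2 = 76
Proposal C: 8×5 + 6×2 + 5×6 = 82
Proposal D: 8×3 + 6×1 + 5×5 = 55
Proposal E: 8×4 + 6×5 + 5×1 = 67
Proposal F: 8×1 + 6×6 + 5×3 = 59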